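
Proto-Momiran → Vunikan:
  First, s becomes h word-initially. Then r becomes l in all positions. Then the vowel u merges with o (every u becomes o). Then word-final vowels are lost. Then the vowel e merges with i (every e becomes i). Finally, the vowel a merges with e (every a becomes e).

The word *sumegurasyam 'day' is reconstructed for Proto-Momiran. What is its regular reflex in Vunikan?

homigolesyem

Vunikan: start from *sumegurasyam.
  rule 1 (debuccalisation): sumegurasyam → humegurasyam
  rule 2 (unconditioned shift): humegurasyam → humegulasyam
  rule 3 (vowel merger): humegulasyam → homegolasyam
  rule 4: no change — homegolasyam
  rule 5 (vowel merger): homegolasyam → homigolasyam
  rule 6 (vowel merger): homigolasyam → homigolesyem
  ⇒ Vunikan homigolesyem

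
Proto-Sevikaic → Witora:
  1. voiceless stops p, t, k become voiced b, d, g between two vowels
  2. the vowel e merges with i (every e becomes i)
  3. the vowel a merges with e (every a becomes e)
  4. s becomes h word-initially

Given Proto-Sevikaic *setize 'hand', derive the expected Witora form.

hidizi

Witora: *setize > sedize > sidizi > hidizi  (by intervocalic voicing, vowel merger, debuccalisation)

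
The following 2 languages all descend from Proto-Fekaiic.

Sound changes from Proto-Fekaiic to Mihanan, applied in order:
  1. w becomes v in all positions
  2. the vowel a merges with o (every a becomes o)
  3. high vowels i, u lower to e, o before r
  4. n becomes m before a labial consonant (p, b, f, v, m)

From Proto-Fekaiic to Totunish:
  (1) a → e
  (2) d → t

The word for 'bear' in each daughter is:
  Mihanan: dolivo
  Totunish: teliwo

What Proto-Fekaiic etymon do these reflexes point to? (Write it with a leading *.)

*daliwo

Position 2: Mihanan has o, Totunish has e. Taking the neighbouring segments as reconstructed: Mihanan o could go back to *a or *o; Totunish e could go back to *a or *e — the one source consistent with every daughter is *a.
Position 5: Mihanan has v, Totunish has w. Totunish preserves w here (none of its changes turn any other segment into w), so the proto-segment is *w.
Continuing position by position gives *daliwo; check it forward:
Mihanan: *daliwo
  daliwo → dalivo   [unconditioned shift]
  dalivo → dolivo   [vowel merger]
  dolivo (rule 3 does not apply)
  dolivo (rule 4 does not apply)
  giving Mihanan dolivo.
Totunish: start from *daliwo.
  rule 1 (vowel merger): daliwo → deliwo
  rule 2 (unconditioned shift): deliwo → teliwo
  ⇒ Totunish teliwo
*daliwo is the unique common source.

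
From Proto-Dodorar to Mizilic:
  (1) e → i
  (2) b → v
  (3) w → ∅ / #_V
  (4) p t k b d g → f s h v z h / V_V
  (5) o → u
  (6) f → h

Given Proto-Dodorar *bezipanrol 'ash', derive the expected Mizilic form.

vizihanrul

Mizilic: *bezipanrol > bizipanrol > vizipanrol > vizifanrol > vizifanrul > vizihanrul  (by vowel merger, unconditioned shift, intervocalic lenition, vowel merger, unconditioned shift)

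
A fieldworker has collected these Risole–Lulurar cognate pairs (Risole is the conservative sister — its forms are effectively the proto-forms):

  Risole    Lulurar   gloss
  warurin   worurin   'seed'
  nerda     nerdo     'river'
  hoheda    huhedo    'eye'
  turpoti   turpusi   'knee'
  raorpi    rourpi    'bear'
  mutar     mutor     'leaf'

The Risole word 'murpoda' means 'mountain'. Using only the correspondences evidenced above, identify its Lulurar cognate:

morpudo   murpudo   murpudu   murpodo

hoheda ~ huhedo, turpoti ~ turpusi — Risole o corresponds to Lulurar u after a consonant, before a consonant other than r, m, n, p, b, f, v.
nerda ~ nerdo, hoheda ~ huhedo — Risole a corresponds to Lulurar o word-finally.
Applying these to Risole 'murpoda':
  murpoda → murpuda   (o→u after a consonant, before a consonant other than r, m, n, p, b, f, v)
  murpuda → murpudo   (a→o word-finally)
So the Lulurar cognate is 'murpudo'.

murpudo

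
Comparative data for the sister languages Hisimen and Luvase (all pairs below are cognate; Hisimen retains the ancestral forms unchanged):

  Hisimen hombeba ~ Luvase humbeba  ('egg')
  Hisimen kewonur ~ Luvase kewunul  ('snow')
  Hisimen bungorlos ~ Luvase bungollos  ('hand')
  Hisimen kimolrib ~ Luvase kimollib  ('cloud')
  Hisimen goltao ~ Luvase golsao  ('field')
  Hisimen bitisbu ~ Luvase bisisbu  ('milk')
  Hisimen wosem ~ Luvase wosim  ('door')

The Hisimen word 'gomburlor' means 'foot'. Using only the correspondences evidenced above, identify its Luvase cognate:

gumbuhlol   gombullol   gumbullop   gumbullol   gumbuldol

hombeba ~ humbeba — Hisimen o corresponds to Luvase u after a consonant, before a nasal.
bungorlos ~ bungollos — Hisimen r corresponds to Luvase l after a vowel, before a consonant other than r, m, n, p, b, f, v.
kewonur ~ kewunul — Hisimen r corresponds to Luvase l word-finally.
Applying these to Hisimen 'gomburlor':
  gomburlor → gumburlor   (o→u after a consonant, before a nasal)
  gumburlor → gumbullor   (r→l after a vowel, before a consonant other than r, m, n, p, b, f, v)
  gumbullor → gumbullol   (r→l word-finally)
So the Luvase cognate is 'gumbullol'.

gumbullol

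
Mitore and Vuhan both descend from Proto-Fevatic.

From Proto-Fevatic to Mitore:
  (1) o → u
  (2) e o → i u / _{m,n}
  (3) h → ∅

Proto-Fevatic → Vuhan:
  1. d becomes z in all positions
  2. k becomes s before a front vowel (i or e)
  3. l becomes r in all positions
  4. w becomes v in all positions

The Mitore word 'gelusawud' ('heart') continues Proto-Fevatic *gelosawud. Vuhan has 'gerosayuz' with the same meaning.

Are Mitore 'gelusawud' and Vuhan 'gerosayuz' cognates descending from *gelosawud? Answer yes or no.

Derive the expected Vuhan reflex of *gelosawud:
Vuhan: *gelosawud
  gelosawud → gelosawuz   [unconditioned shift]
  gelosawuz (rule 2 does not apply)
  gelosawuz → gerosawuz   [unconditioned shift]
  gerosawuz → gerosavuz   [unconditioned shift]
  giving Vuhan gerosavuz.
The regular Vuhan reflex would be 'gerosavuz', but the attested form is 'gerosayuz'. The correspondence is irregular, so they are not cognates (the Vuhan form has a different source).

no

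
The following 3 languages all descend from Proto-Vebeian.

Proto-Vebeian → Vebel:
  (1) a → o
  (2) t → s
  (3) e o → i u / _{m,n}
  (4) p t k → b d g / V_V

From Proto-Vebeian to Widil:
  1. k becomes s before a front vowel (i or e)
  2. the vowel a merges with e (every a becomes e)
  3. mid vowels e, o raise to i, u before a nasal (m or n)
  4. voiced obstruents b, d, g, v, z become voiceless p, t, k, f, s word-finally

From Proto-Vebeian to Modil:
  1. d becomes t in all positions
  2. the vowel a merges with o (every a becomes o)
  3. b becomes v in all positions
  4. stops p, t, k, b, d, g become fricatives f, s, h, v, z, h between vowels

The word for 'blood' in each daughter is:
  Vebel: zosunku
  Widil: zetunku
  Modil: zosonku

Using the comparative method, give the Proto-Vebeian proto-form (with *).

Position 4: Vebel has u, Widil has u, Modil has o. Taking the neighbouring segments as reconstructed: Vebel u could go back to *a or *o or *u; Widil u could go back to *o or *u; Modil o could go back to *a or *o — the one source consistent with every daughter is *o.
Position 3: Vebel has s, Widil has t, Modil has s. Taking the neighbouring segments as reconstructed: Vebel s could go back to *t or *s; Widil t can only go back to *t; Modil s could go back to *t or *d or *s — the one source consistent with every daughter is *t.
Position 2: Vebel has o, Widil has e, Modil has o. Taking the neighbouring segments as reconstructed: Vebel o could go back to *a or *o; Widil e could go back to *a or *e; Modil o could go back to *a or *o — the one source consistent with every daughter is *a.
The remaining positions agree across the daughters. Check the candidate against every language:
Vebel: start from *zatonku.
  rule 1 (vowel merger): zatonku → zotonku
  rule 2 (unconditioned shift): zotonku → zosonku
  rule 3 (pre-nasal raising): zosonku → zosunku
  rule 4: no change — zosunku
  ⇒ Vebel zosunku
Widil: *zatonku
  zatonku (rule 1 does not apply)
  zatonku → zetonku   [vowel merger]
  zetonku → zetunku   [pre-nasal raising]
  zetunku (rule 4 does not apply)
  giving Widil zetunku.
Modil: start from *zatonku.
  rule 1: no change — zatonku
  rule 2 (vowel merger): zatonku → zotonku
  rule 3: no change — zotonku
  rule 4 (intervocalic lenition): zotonku → zosonku
  ⇒ Modil zosonku
No other proto-form is consistent with every reflex, so the reconstruction is *zatonku.

*zatonku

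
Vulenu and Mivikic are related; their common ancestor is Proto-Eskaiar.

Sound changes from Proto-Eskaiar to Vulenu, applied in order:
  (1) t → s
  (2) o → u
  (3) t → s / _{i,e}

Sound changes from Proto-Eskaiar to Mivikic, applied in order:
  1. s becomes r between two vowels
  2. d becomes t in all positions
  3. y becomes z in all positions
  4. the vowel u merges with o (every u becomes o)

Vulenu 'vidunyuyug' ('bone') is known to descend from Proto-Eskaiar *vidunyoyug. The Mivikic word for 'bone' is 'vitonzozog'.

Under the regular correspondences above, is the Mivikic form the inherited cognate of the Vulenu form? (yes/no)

yes

Derive the expected Mivikic reflex of *vidunyoyug:
Mivikic: *vidunyoyug > vitunyoyug > vitunzozug > vitonzozog  (by unconditioned shift, unconditioned shift, vowel merger)
Mivikic 'vitonzozog' matches the regular reflex exactly, so the pair is cognate.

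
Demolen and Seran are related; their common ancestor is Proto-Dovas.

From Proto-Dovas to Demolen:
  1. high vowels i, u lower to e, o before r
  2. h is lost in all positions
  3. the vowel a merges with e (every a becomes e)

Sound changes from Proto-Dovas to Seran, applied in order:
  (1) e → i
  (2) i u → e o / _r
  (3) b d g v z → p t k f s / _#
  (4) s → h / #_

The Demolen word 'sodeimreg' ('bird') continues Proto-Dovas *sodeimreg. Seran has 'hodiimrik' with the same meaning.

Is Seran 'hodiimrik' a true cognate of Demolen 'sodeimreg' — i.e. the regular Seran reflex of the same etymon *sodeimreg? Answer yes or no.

yes

Derive the expected Seran reflex of *sodeimreg:
Seran: *sodeimreg > sodiimrig > sodiimrik > hodiimrik  (by vowel merger, final devoicing, debuccalisation)
Seran 'hodiimrik' matches the regular reflex exactly, so the pair is cognate.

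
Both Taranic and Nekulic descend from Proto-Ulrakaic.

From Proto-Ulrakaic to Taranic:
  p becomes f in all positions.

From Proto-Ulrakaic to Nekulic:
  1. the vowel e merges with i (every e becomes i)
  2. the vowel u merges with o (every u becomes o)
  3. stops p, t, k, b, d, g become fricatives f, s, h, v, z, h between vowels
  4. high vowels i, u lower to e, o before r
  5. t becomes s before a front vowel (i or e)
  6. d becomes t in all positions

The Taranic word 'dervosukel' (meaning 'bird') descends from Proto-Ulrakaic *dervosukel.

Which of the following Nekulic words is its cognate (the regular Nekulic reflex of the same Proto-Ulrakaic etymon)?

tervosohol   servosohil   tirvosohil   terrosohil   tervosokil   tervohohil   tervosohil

Nekulic: *dervosukel
  dervosukel → dirvosukil   [vowel merger]
  dirvosukil → dirvosokil   [vowel merger]
  dirvosokil → dirvosohil   [intervocalic lenition]
  dirvosohil → dervosohil   [pre-rhotic lowering]
  dervosohil (rule 5 does not apply)
  dervosohil → tervosohil   [unconditioned shift]
  giving Nekulic tervosohil.
The other candidates each miss or misapply at least one Nekulic change.

tervosohil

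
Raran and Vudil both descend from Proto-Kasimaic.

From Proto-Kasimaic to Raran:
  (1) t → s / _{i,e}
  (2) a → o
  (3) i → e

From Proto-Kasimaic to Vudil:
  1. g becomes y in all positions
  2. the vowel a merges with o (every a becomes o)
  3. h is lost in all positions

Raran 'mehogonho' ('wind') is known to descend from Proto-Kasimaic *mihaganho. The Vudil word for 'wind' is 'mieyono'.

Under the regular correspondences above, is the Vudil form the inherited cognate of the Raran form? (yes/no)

Derive the expected Vudil reflex of *mihaganho:
Vudil: start from *mihaganho.
  rule 1 (unconditioned shift): mihaganho → mihayanho
  rule 2 (vowel merger): mihayanho → mihoyonho
  rule 3 (h-loss): mihoyonho → mioyono
  ⇒ Vudil mioyono
The regular Vudil reflex would be 'mioyono', but the attested form is 'mieyono'. The correspondence is irregular, so they are not cognates (the Vudil form has a different source).

no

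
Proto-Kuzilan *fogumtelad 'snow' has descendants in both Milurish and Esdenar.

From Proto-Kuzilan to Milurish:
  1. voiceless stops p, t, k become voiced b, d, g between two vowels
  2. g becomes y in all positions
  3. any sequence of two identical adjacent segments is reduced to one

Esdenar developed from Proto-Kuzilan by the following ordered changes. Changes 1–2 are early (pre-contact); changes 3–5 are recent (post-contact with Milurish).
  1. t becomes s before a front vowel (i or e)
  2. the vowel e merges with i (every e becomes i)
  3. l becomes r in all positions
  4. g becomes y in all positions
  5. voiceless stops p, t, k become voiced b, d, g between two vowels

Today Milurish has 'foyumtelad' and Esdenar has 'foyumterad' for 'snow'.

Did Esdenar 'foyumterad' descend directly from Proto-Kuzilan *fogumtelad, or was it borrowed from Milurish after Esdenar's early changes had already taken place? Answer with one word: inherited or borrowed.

If inherited, *fogumtelad would pass through all of Esdenar's changes:
Esdenar: start from *fogumtelad.
  rule 1 (palatalisation): fogumtelad → fogumselad
  rule 2 (vowel merger): fogumselad → fogumsilad
  rule 3 (unconditioned shift): fogumsilad → fogumsirad
  rule 4 (unconditioned shift): fogumsirad → foyumsirad
  rule 5: no change — foyumsirad
  ⇒ Esdenar foyumsirad
If borrowed from Milurish 'foyumtelad' after the early changes, it would undergo only the recent ones:
  rule 3 (unconditioned shift): foyumtelad → foyumterad
  rule 4 (unconditioned shift): no change (foyumterad)
  rule 5 (intervocalic voicing): no change (foyumterad)
  ⇒ as a loan: foyumterad
Esdenar 'foyumterad' matches the loan outcome 'foyumterad', not the inherited 'foyumsirad' — it skipped the early Esdenar changes, so it was borrowed from Milurish.

borrowed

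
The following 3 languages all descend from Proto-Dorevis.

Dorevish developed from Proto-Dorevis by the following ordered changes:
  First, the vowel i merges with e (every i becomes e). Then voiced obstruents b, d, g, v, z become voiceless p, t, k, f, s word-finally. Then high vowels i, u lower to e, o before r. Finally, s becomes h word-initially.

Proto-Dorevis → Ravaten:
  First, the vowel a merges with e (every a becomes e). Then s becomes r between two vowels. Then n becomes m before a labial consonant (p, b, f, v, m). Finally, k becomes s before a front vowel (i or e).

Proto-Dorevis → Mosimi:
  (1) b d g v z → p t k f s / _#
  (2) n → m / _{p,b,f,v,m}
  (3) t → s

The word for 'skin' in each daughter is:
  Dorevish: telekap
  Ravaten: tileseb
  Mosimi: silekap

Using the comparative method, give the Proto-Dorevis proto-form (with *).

*tilekab

Position 1: Dorevish has t, Ravaten has t, Mosimi has s. Ravaten preserves t here (none of its changes turn any other segment into t), so the proto-segment is *t.
Position 6: Dorevish has a, Ravaten has e, Mosimi has a. Dorevish preserves a here (none of its changes turn any other segment into a), so the proto-segment is *a.
Position 7: Dorevish has p, Ravaten has b, Mosimi has p. Ravaten preserves b here (none of its changes turn any other segment into b), so the proto-segment is *b.
Continuing position by position gives *tilekab; check it forward:
Dorevish: *tilekab
  tilekab → telekab   [vowel merger]
  telekab → telekap   [final devoicing]
  telekap (rule 3 does not apply)
  telekap (rule 4 does not apply)
  giving Dorevish telekap.
Ravaten: start from *tilekab.
  rule 1 (vowel merger): tilekab → tilekeb
  rule 2: no change — tilekeb
  rule 3: no change — tilekeb
  rule 4 (palatalisation): tilekeb → tileseb
  ⇒ Ravaten tileseb
Mosimi: *tilekab > tilekap > silekap  (by final devoicing, unconditioned shift)
Only *tilekab yields all of Dorevish telekap, Ravaten tileseb, Mosimi silekap.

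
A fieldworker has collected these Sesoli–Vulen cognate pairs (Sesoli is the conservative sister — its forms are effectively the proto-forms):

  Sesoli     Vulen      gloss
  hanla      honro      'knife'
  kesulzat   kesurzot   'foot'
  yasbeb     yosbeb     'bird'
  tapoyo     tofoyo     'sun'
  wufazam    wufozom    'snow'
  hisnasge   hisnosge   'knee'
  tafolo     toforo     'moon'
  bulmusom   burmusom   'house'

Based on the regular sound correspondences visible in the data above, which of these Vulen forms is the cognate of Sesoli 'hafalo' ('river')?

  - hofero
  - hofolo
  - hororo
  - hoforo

tafolo ~ toforo — Sesoli a corresponds to Vulen o after a consonant, before a labial obstruent.
kesulzat ~ kesurzot, yasbeb ~ yosbeb — Sesoli a corresponds to Vulen o after a consonant, before a consonant other than r, m, n, p, b, f, v.
tafolo ~ toforo — Sesoli l corresponds to Vulen r between vowels (before a back vowel).
Applying these to Sesoli 'hafalo':
  hafalo → hofalo   (a→o after a consonant, before a labial obstruent)
  hofalo → hofolo   (a→o after a consonant, before a consonant other than r, m, n, p, b, f, v)
  hofolo → hoforo   (l→r between vowels (before a back vowel))
So the Vulen cognate is 'hoforo'.

hoforo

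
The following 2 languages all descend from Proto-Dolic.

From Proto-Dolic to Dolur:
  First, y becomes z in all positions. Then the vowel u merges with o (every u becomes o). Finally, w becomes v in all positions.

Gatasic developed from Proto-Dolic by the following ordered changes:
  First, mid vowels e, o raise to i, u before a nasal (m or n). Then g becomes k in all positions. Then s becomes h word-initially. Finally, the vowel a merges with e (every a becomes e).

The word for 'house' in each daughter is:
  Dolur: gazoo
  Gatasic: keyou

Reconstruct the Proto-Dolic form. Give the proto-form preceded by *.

Position 3: Dolur has z, Gatasic has y. Gatasic preserves y here (none of its changes turn any other segment into y), so the proto-segment is *y.
Position 1: Dolur has g, Gatasic has k. Dolur preserves g here (none of its changes turn any other segment into g), so the proto-segment is *g.
Position 5: Dolur has o, Gatasic has u. Taking the neighbouring segments as reconstructed: Dolur o could go back to *o or *u; Gatasic u can only go back to *u — the one source consistent with every daughter is *u.
This points to *gayou. Verify forward in each daughter:
Dolur: *gayou > gazou > gazoo  (by unconditioned shift, vowel merger)
Gatasic: *gayou > kayou > keyou  (by unconditioned shift, vowel merger)
Only *gayou yields all of Dolur gazoo, Gatasic keyou.

*gayou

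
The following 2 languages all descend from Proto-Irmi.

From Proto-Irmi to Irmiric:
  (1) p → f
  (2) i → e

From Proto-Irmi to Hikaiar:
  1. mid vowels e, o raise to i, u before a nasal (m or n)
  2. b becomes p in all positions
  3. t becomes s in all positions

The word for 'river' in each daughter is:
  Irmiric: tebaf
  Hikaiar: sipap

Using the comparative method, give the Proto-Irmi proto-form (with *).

Position 1: Irmiric has t, Hikaiar has s. Irmiric preserves t here (none of its changes turn any other segment into t), so the proto-segment is *t.
Position 3: Irmiric has b, Hikaiar has p. Irmiric preserves b here (none of its changes turn any other segment into b), so the proto-segment is *b.
This points to *tibap. Verify forward in each daughter:
Irmiric: *tibap > tibaf > tebaf  (by unconditioned shift, vowel merger)
Hikaiar: *tibap > tipap > sipap  (by unconditioned shift, unconditioned shift)
Only *tibap yields all of Irmiric tebaf, Hikaiar sipap.

*tibap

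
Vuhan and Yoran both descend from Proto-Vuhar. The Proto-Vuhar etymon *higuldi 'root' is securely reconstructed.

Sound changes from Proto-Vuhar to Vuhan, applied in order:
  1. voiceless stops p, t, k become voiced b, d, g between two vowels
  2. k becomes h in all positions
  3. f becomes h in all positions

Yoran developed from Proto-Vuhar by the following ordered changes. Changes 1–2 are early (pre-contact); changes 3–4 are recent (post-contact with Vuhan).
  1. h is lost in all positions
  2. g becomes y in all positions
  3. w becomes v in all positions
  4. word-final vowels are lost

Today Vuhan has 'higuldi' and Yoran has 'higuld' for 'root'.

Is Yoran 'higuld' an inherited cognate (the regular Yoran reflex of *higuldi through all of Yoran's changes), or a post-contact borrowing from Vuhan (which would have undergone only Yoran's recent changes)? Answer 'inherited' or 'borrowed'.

borrowed

If inherited, *higuldi would pass through all of Yoran's changes:
Yoran: *higuldi > iguldi > iyuldi > iyuld  (by h-loss, unconditioned shift, apocope)
If borrowed from Vuhan 'higuldi' after the early changes, it would undergo only the recent ones:
  rule 3 (unconditioned shift): no change (higuldi)
  rule 4 (apocope): higuldi → higuld
  ⇒ as a loan: higuld
Yoran 'higuld' matches the loan outcome 'higuld', not the inherited 'iyuld' — it skipped the early Yoran changes, so it was borrowed from Vuhan.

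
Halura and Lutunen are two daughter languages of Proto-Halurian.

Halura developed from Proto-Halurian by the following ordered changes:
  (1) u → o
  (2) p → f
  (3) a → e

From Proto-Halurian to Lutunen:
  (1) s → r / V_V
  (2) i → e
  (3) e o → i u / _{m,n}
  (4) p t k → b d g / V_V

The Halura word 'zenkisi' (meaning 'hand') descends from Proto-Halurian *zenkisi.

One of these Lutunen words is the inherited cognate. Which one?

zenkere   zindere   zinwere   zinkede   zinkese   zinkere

Lutunen: *zenkisi > zenkiri > zenkere > zinkere  (by rhotacism, vowel merger, pre-nasal raising)
Only 'zinkere' matches the regular Lutunen development of *zenkisi.

zinkere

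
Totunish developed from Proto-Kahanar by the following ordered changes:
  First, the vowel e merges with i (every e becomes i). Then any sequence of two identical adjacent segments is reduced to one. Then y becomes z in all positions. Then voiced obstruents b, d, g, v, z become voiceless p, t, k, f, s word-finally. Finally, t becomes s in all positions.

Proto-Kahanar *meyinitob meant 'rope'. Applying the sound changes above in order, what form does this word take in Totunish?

Totunish: *meyinitob
  meyinitob → miyinitob   [vowel merger]
  miyinitob (rule 2 does not apply)
  miyinitob → mizinitob   [unconditioned shift]
  mizinitob → mizinitop   [final devoicing]
  mizinitop → mizinisop   [unconditioned shift]
  giving Totunish mizinisop.

mizinisop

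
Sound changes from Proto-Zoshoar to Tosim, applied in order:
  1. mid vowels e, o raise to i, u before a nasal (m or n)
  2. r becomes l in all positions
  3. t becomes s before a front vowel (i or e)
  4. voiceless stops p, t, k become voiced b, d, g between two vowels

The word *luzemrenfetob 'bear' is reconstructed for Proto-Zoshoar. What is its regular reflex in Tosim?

luzimlinfedob

Tosim: start from *luzemrenfetob.
  rule 1 (pre-nasal raising): luzemrenfetob → luzimrinfetob
  rule 2 (unconditioned shift): luzimrinfetob → luzimlinfetob
  rule 3: no change — luzimlinfetob
  rule 4 (intervocalic voicing): luzimlinfetob → luzimlinfedob
  ⇒ Tosim luzimlinfedob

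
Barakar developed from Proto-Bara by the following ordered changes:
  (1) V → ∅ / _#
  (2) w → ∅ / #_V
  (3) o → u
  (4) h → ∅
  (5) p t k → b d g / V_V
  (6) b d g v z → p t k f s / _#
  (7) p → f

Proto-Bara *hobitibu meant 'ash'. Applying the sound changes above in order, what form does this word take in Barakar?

Barakar: *hobitibu > hobitib > hubitib > ubitib > ubidib > ubidip > ubidif  (by apocope, vowel merger, h-loss, intervocalic voicing, final devoicing, unconditioned shift)

ubidif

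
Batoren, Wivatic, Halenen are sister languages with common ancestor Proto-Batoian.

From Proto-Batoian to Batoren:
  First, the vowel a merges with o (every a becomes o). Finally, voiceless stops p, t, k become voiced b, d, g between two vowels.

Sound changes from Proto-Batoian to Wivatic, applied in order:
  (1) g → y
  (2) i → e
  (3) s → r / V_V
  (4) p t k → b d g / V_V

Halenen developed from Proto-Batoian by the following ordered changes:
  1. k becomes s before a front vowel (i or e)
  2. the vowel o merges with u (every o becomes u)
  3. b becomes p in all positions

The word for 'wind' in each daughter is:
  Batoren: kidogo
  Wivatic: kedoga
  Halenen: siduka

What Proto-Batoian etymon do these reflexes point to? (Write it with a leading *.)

Position 1: Batoren has k, Wivatic has k, Halenen has s. Batoren preserves k here (none of its changes turn any other segment into k), so the proto-segment is *k.
Position 6: Batoren has o, Wivatic has a, Halenen has a. Wivatic preserves a here (none of its changes turn any other segment into a), so the proto-segment is *a.
Position 5: Batoren has g, Wivatic has g, Halenen has k. Halenen preserves k here (none of its changes turn any other segment into k), so the proto-segment is *k.
This points to *kidoka. Verify forward in each daughter:
Batoren: *kidoka > kidoko > kidogo  (by vowel merger, intervocalic voicing)
Wivatic: *kidoka
  kidoka (rule 1 does not apply)
  kidoka → kedoka   [vowel merger]
  kedoka (rule 3 does not apply)
  kedoka → kedoga   [intervocalic voicing]
  giving Wivatic kedoga.
Halenen: *kidoka
  kidoka → sidoka   [palatalisation]
  sidoka → siduka   [vowel merger]
  siduka (rule 3 does not apply)
  giving Halenen siduka.
Only *kidoka yields all of Batoren kidogo, Wivatic kedoga, Halenen siduka.

*kidoka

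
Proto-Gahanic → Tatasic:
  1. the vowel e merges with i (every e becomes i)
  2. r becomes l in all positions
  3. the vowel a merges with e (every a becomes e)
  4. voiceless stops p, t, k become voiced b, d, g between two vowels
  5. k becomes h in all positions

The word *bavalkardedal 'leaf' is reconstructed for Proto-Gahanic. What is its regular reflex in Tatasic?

Tatasic: *bavalkardedal
  bavalkardedal → bavalkardidal   [vowel merger]
  bavalkardidal → bavalkaldidal   [unconditioned shift]
  bavalkaldidal → bevelkeldidel   [vowel merger]
  bevelkeldidel (rule 4 does not apply)
  bevelkeldidel → bevelheldidel   [unconditioned shift]
  giving Tatasic bevelheldidel.

bevelheldidel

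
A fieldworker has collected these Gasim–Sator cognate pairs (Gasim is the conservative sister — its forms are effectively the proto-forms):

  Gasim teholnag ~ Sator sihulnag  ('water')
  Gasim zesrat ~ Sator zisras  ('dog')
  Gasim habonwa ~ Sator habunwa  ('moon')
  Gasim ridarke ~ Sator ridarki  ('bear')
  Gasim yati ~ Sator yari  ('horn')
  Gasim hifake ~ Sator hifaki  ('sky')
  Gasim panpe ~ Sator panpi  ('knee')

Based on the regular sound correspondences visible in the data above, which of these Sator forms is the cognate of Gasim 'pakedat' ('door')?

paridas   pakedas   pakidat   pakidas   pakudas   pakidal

pakidas

teholnag ~ sihulnag, zesrat ~ zisras — Gasim e corresponds to Sator i after a consonant, before a consonant other than r, m, n, p, b, f, v.
zesrat ~ zisras — Gasim t corresponds to Sator s word-finally.
Applying these to Gasim 'pakedat':
  pakedat → pakidat   (e→i after a consonant, before a consonant other than r, m, n, p, b, f, v)
  pakidat → pakidas   (t→s word-finally)
So the Sator cognate is 'pakidas'.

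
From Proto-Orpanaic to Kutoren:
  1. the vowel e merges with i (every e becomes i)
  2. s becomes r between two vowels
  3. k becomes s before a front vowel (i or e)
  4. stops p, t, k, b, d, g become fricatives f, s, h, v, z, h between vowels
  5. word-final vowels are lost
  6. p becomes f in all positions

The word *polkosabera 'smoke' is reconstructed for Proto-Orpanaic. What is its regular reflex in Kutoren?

Kutoren: *polkosabera > polkosabira > polkorabira > polkoravira > polkoravir > folkoravir  (by vowel merger, rhotacism, intervocalic lenition, apocope, unconditioned shift)

folkoravir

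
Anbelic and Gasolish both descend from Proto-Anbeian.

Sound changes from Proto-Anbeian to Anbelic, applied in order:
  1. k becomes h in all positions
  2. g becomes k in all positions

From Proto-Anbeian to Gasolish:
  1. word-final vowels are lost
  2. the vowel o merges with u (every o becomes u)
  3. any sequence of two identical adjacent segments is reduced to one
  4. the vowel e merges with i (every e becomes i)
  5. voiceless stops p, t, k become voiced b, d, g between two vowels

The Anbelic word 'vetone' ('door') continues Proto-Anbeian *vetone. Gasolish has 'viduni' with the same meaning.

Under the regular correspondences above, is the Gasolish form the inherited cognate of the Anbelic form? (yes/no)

Derive the expected Gasolish reflex of *vetone:
Gasolish: *vetone > veton > vetun > vitun > vidun  (by apocope, vowel merger, vowel merger, intervocalic voicing)
The regular Gasolish reflex would be 'vidun', but the attested form is 'viduni'. The correspondence is irregular, so they are not cognates (the Gasolish form has a different source).

no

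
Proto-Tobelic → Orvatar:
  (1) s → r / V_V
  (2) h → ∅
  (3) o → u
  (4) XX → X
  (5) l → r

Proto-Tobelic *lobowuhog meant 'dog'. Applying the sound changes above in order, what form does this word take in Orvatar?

rubuwug

Orvatar: *lobowuhog > lobowuog > lubuwuug > lubuwug > rubuwug  (by h-loss, vowel merger, degemination, unconditioned shift)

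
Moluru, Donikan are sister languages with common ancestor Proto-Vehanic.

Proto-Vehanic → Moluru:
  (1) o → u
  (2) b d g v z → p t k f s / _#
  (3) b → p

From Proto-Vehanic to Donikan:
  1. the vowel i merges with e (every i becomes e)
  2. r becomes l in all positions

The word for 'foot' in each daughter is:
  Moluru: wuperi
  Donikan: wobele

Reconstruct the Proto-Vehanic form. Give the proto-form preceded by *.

*woberi

Position 2: Moluru has u, Donikan has o. Donikan preserves o here (none of its changes turn any other segment into o), so the proto-segment is *o.
Position 3: Moluru has p, Donikan has b. Donikan preserves b here (none of its changes turn any other segment into b), so the proto-segment is *b.
Position 5: Moluru has r, Donikan has l. Moluru preserves r here (none of its changes turn any other segment into r), so the proto-segment is *r.
Verify the candidate proto-form against each daughter:
Moluru: *woberi
  woberi → wuberi   [vowel merger]
  wuberi (rule 2 does not apply)
  wuberi → wuperi   [unconditioned shift]
  giving Moluru wuperi.
Donikan: *woberi > wobere > wobele  (by vowel merger, unconditioned shift)
Only *woberi yields all of Moluru wuperi, Donikan wobele.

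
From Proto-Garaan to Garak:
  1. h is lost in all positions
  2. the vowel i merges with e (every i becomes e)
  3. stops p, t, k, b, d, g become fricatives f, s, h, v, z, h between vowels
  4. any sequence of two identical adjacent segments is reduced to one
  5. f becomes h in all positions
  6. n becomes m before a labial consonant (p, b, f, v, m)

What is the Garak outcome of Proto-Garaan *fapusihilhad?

hahuselad

Garak: *fapusihilhad
  fapusihilhad → fapusiilad   [h-loss]
  fapusiilad → fapuseelad   [vowel merger]
  fapuseelad → fafuseelad   [intervocalic lenition]
  fafuseelad → fafuselad   [degemination]
  fafuselad → hahuselad   [unconditioned shift]
  hahuselad (rule 6 does not apply)
  giving Garak hahuselad.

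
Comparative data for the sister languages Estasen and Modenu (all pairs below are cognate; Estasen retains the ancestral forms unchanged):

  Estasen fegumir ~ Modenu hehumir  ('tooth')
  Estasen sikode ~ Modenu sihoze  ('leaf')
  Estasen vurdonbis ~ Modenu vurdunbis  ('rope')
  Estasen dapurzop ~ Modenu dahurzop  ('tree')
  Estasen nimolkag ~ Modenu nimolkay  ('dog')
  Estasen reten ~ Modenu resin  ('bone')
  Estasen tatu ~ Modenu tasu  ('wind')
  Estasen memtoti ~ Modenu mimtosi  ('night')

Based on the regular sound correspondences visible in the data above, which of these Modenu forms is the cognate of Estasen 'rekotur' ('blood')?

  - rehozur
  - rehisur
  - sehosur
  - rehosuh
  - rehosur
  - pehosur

rehosur

sikode ~ sihoze — Estasen k corresponds to Modenu h between vowels (before a back vowel).
tatu ~ tasu — Estasen t corresponds to Modenu s between vowels (before a back vowel).
Applying these to Estasen 'rekotur':
  rekotur → rehotur   (k→h between vowels (before a back vowel))
  rehotur → rehosur   (t→s between vowels (before a back vowel))
So the Modenu cognate is 'rehosur'.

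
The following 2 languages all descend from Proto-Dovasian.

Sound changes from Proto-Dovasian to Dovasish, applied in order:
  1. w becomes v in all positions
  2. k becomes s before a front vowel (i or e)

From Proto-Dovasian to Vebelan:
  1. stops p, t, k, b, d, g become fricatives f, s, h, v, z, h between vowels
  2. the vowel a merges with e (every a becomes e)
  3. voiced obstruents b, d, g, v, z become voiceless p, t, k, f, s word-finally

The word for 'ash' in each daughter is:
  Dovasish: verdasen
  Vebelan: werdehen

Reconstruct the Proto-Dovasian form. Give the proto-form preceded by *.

*werdaken

Position 6: Dovasish has s, Vebelan has h. Taking the neighbouring segments as reconstructed: Dovasish s could go back to *k or *s; Vebelan h could go back to *k or *g or *h — the one source consistent with every daughter is *k.
Position 1: Dovasish has v, Vebelan has w. Vebelan preserves w here (none of its changes turn any other segment into w), so the proto-segment is *w.
Position 5: Dovasish has a, Vebelan has e. Dovasish preserves a here (none of its changes turn any other segment into a), so the proto-segment is *a.
Continuing position by position gives *werdaken; check it forward:
Dovasish: *werdaken
  werdaken → verdaken   [unconditioned shift]
  verdaken → verdasen   [palatalisation]
  giving Dovasish verdasen.
Vebelan: *werdaken > werdahen > werdehen  (by intervocalic lenition, vowel merger)
Only *werdaken yields all of Dovasish verdasen, Vebelan werdehen.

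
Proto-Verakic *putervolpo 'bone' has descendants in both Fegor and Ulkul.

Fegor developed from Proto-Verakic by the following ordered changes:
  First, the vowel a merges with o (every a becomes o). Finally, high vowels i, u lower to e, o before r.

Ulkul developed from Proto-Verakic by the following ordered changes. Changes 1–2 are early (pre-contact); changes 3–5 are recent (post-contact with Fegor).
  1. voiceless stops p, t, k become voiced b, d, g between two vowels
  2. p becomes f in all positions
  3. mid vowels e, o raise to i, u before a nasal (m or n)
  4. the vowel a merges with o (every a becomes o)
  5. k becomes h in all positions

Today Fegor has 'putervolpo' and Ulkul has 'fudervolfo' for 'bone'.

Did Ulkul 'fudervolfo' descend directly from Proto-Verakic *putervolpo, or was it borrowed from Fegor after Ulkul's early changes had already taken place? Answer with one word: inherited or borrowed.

If inherited, *putervolpo would pass through all of Ulkul's changes:
Ulkul: *putervolpo > pudervolpo > fudervolfo  (by intervocalic voicing, unconditioned shift)
If borrowed from Fegor 'putervolpo' after the early changes, it would undergo only the recent ones:
  rule 3 (pre-nasal raising): no change (putervolpo)
  rule 4 (vowel merger): no change (putervolpo)
  rule 5 (unconditioned shift): no change (putervolpo)
  ⇒ as a loan: putervolpo
Ulkul 'fudervolfo' matches the inherited outcome exactly, so it is an inherited cognate, not a loan.

inherited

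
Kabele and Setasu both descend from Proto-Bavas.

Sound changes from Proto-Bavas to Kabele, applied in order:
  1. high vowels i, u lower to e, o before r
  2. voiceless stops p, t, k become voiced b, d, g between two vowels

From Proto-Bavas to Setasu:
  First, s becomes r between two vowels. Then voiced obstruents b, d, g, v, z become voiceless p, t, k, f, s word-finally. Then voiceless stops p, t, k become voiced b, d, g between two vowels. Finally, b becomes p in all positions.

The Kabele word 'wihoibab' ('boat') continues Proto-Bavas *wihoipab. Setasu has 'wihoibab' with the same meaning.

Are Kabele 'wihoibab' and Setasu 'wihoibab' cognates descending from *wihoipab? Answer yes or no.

Derive the expected Setasu reflex of *wihoipab:
Setasu: start from *wihoipab.
  rule 1: no change — wihoipab
  rule 2 (final devoicing): wihoipab → wihoipap
  rule 3 (intervocalic voicing): wihoipap → wihoibap
  rule 4 (unconditioned shift): wihoibap → wihoipap
  ⇒ Setasu wihoipap
The regular Setasu reflex would be 'wihoipap', but the attested form is 'wihoibab'. The correspondence is irregular, so they are not cognates (the Setasu form has a different source).

no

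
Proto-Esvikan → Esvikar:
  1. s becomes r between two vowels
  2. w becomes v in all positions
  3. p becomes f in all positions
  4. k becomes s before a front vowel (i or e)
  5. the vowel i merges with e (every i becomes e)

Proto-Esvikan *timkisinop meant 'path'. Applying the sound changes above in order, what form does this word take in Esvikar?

temserenof

Esvikar: start from *timkisinop.
  rule 1 (rhotacism): timkisinop → timkirinop
  rule 2: no change — timkirinop
  rule 3 (unconditioned shift): timkirinop → timkirinof
  rule 4 (palatalisation): timkirinof → timsirinof
  rule 5 (vowel merger): timsirinof → temserenof
  ⇒ Esvikar temserenof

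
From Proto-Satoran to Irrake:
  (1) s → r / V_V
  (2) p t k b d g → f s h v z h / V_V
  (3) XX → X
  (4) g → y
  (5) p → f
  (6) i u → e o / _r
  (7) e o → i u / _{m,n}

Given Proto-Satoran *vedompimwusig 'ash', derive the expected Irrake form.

vezumfimworiy

Irrake: *vedompimwusig > vedompimwurig > vezompimwurig > vezompimwuriy > vezomfimwuriy > vezomfimworiy > vezumfimworiy  (by rhotacism, intervocalic lenition, unconditioned shift, unconditioned shift, pre-rhotic lowering, pre-nasal raising)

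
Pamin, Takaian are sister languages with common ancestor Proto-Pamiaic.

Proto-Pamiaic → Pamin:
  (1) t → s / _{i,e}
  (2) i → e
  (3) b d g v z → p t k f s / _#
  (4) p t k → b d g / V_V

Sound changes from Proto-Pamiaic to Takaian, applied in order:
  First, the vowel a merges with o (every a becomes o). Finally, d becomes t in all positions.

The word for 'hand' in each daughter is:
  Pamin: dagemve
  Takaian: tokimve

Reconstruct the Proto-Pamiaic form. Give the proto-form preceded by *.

Position 2: Pamin has a, Takaian has o. Pamin preserves a here (none of its changes turn any other segment into a), so the proto-segment is *a.
Position 1: Pamin has d, Takaian has t. Taking the neighbouring segments as reconstructed: Pamin d can only go back to *d; Takaian t could go back to *t or *d — the one source consistent with every daughter is *d.
Position 3: Pamin has g, Takaian has k. Takaian preserves k here (none of its changes turn any other segment into k), so the proto-segment is *k.
Verify the candidate proto-form against each daughter:
Pamin: start from *dakimve.
  rule 1: no change — dakimve
  rule 2 (vowel merger): dakimve → dakemve
  rule 3: no change — dakemve
  rule 4 (intervocalic voicing): dakemve → dagemve
  ⇒ Pamin dagemve
Takaian: start from *dakimve.
  rule 1 (vowel merger): dakimve → dokimve
  rule 2 (unconditioned shift): dokimve → tokimve
  ⇒ Takaian tokimve
*dakimve is the unique common source.

*dakimve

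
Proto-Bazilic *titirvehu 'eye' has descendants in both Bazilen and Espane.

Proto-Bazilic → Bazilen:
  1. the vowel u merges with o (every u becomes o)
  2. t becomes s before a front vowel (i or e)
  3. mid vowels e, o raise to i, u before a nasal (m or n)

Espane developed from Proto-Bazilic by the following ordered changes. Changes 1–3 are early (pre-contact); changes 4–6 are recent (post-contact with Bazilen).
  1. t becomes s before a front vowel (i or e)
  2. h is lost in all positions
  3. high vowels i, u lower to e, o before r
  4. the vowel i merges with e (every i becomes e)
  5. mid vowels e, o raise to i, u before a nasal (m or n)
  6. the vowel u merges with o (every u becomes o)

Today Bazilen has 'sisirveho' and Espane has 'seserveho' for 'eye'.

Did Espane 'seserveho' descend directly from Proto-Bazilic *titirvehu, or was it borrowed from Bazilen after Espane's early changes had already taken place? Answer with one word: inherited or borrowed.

borrowed

If inherited, *titirvehu would pass through all of Espane's changes:
Espane: *titirvehu > sisirvehu > sisirveu > siserveu > seserveu > seserveo  (by palatalisation, h-loss, pre-rhotic lowering, vowel merger, vowel merger)
If borrowed from Bazilen 'sisirveho' after the early changes, it would undergo only the recent ones:
  rule 4 (vowel merger): sisirveho → seserveho
  rule 5 (pre-nasal raising): no change (seserveho)
  rule 6 (vowel merger): no change (seserveho)
  ⇒ as a loan: seserveho
Espane 'seserveho' matches the loan outcome 'seserveho', not the inherited 'seserveo' — it skipped the early Espane changes, so it was borrowed from Bazilen.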